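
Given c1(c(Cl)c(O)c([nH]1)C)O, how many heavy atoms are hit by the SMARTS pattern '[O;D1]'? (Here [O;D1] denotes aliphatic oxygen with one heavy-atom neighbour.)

2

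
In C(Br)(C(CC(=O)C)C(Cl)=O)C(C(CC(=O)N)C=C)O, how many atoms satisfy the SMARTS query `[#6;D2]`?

3

The query [#6;D2] means: any carbon bonded to exactly two heavy atoms.
Check the 19 heavy atoms by environment: 3× C (D2) → match; 7× C (D3) → no; 4× O (D1) → no; 1× Cl (D1) → no; 2× C (D1) → no; 1× Br (D1) → no; 1× N (D1) → no.
That gives 3 matching atoms.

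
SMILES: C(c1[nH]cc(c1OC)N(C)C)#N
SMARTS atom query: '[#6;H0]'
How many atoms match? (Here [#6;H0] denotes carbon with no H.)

The query [#6;H0] means: any carbon with no attached hydrogen.
Check the 12 heavy atoms by environment: 1× n (aromatic, H1) → no; 3× c (aromatic, H0) → match; 1× c (aromatic, H1) → no; 2× N (H0) → no; 3× C (H3) → no; 1× C (H0) → match; 1× O (H0) → no.
Summing the matching environments: 3 + 1 = 4 matching atoms.

4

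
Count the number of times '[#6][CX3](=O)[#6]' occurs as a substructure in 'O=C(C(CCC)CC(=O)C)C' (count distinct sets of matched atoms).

[#6][CX3](=O)[#6] is the SMARTS for a ketone: a carbonyl carbon (no H) flanked by two carbons.
The molecule carries 2 separate instances of an acetyl/ketone group (-C(=O)CH3) meeting every constraint; each maps to a distinct set of atoms, giving 2 matches.

2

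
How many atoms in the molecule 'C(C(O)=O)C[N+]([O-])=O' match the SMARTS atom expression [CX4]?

2

The query [CX4] means: C with X4: aliphatic carbon with exactly 4 total connections (bonds + H).
Check the 8 heavy atoms by environment: 2× C (X4) → match; 1× C (X3) → no; 2× O (X1) → no; 1× O (X2) → no; 1× N (charge +1, X3) → no; 1× O (charge -1, X1) → no.
That gives 2 matching atoms.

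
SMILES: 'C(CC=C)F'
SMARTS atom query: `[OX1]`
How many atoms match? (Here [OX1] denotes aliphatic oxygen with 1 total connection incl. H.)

The query [OX1] means: aliphatic oxygen with one total connection — typically a carbonyl =O or an oxide.
Check the 5 heavy atoms by environment: 2× C (X4) → no; 1× F (X1) → no; 2× C (X3) → no.
No environment satisfies the query, so 0 matching atoms.

0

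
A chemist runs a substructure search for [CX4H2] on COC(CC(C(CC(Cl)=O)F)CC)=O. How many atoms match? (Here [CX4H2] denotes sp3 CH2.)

3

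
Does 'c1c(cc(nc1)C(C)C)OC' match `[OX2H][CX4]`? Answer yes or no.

No

The pattern [OX2H][CX4] describes a hydroxyl oxygen bound to an sp3 (X4) carbon — an aliphatic alcohol.
The closest candidate here is a methoxy ether (-OCH3), but the oxygen has H0 (ether), not H1. No other fragment satisfies the full query, so there is no match.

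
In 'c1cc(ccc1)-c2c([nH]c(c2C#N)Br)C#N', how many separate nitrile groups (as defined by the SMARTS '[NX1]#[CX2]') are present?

2

[NX1]#[CX2] is the SMARTS for a nitrile: a nitrogen triple-bonded to a two-connected carbon.
The molecule carries 2 separate instances of a nitrile (-C#N) meeting every constraint; each maps to a distinct set of atoms, giving 2 matches.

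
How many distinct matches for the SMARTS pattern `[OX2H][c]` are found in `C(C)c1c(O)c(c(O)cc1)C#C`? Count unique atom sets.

2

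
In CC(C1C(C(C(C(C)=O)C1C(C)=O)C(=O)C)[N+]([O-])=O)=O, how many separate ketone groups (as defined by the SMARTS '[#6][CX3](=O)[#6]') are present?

4

[#6][CX3](=O)[#6] is the SMARTS for a ketone: a carbonyl carbon (no H) flanked by two carbons.
The molecule carries 4 separate instances of an acetyl/ketone group (-C(=O)CH3) meeting every constraint; each maps to a distinct set of atoms, giving 4 matches.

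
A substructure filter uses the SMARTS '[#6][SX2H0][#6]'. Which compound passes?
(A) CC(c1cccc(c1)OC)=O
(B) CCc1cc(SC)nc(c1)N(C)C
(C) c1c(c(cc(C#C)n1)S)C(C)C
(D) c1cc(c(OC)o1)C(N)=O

B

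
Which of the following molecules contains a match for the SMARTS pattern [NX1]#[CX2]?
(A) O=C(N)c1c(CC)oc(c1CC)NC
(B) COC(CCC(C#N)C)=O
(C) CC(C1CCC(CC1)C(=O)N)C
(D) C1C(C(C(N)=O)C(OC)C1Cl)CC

[NX1]#[CX2] describes a nitrogen triple-bonded to a two-connected carbon (a nitrile).
(A) has a primary amide (-C(=O)NH2) but the nitrogen is NX3, not NX1.
(B) contains a nitrile (-C#N), which satisfies every atom and bond constraint.
(C) has a primary amide (-C(=O)NH2) but the nitrogen is NX3, not NX1.
(D) has a primary amide (-C(=O)NH2) but the nitrogen is NX3, not NX1.
So the answer is (B).

B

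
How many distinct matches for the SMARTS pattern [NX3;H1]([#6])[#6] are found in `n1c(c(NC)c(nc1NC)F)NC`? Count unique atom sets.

3

[NX3;H1]([#6])[#6] is the SMARTS for a secondary amine: a trivalent nitrogen with one H, bonded to two carbons.
The molecule carries 3 separate instances of an N-methylamino group (-NHCH3) meeting every constraint; each maps to a distinct set of atoms, giving 3 matches.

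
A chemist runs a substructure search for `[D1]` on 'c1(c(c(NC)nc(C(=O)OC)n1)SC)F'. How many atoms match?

5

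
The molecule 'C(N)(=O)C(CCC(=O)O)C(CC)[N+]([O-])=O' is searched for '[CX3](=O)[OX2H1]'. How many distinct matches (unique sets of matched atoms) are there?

[CX3](=O)[OX2H1] is the SMARTS for a carboxylic acid: an sp2 carbon double-bonded to O and single-bonded to an -OH oxygen.
Exactly one fragment in the molecule meets all constraints, giving 1 match.

1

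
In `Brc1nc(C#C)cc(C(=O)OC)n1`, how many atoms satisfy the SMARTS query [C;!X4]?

The query [C;!X4] means: aliphatic carbon that does not have four total connections.
Check the 13 heavy atoms by environment: 2× n (aromatic, X2) → no; 4× c (aromatic, X3) → no; 2× C (X2) → match; 1× C (X3) → match; 1× O (X1) → no; 1× O (X2) → no; 1× C (X4) → no; 1× Br (X1) → no.
Summing the matching environments: 2 + 1 = 3 matching atoms.

3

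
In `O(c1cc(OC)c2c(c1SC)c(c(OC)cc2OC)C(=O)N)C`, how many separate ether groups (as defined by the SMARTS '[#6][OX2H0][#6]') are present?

4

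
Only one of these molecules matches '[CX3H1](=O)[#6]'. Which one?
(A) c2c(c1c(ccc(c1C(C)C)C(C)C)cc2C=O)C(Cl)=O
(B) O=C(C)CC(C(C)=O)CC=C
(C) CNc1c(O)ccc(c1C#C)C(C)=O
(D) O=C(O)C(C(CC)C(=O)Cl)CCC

A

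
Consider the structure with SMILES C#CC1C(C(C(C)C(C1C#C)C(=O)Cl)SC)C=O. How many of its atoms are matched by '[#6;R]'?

6

The query [#6;R] means: carbon that is part of a ring.
Check the 18 heavy atoms by environment: 6× C (in 6-ring) → match; 8× C (acyclic) → no; 2× O (acyclic) → no; 1× Cl (acyclic) → no; 1× S (acyclic) → no.
That gives 6 matching atoms.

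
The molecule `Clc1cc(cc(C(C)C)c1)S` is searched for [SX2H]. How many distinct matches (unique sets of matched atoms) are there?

[SX2H] is the SMARTS for a thiol: an aliphatic sulfur with two connections, one being H.
Exactly one fragment in the molecule meets all constraints, giving 1 match.

1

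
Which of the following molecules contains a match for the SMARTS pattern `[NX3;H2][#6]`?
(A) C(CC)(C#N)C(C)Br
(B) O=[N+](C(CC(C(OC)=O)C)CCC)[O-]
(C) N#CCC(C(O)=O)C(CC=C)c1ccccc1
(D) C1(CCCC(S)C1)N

D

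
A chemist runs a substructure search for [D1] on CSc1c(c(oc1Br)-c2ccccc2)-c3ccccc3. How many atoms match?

2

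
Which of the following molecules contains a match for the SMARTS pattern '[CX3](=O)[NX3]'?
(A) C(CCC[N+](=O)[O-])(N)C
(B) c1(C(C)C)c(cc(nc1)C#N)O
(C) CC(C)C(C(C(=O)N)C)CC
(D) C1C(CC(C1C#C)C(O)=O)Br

C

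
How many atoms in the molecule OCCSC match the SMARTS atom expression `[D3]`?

0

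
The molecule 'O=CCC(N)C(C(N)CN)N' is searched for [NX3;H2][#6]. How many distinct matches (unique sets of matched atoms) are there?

[NX3;H2][#6] is the SMARTS for a primary amine: a trivalent nitrogen with two H attached to carbon.
The molecule carries 4 separate instances of a primary amino group (-NH2) meeting every constraint; each maps to a distinct set of atoms, giving 4 matches.

4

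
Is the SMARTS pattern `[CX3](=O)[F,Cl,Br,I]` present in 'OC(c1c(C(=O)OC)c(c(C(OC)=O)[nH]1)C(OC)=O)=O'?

No

The pattern [CX3](=O)[F,Cl,Br,I] describes a carbonyl carbon bonded to a halogen — an acyl halide.
The closest candidate here is a methyl-ester group (-C(=O)OCH3), but the carbonyl is bonded to -O-C, not to a halogen. No other fragment satisfies the full query, so there is no match.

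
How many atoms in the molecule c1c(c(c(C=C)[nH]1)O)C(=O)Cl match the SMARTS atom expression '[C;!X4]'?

3

The query [C;!X4] means: aliphatic carbon that does not have four total connections.
Check the 11 heavy atoms by environment: 1× n (aromatic, X3) → no; 4× c (aromatic, X3) → no; 3× C (X3) → match; 1× O (X1) → no; 1× Cl (X1) → no; 1× O (X2) → no.
That gives 3 matching atoms.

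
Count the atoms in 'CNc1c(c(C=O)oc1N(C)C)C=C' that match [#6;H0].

4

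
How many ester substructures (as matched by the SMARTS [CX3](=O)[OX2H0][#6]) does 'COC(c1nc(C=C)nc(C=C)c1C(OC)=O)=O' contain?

2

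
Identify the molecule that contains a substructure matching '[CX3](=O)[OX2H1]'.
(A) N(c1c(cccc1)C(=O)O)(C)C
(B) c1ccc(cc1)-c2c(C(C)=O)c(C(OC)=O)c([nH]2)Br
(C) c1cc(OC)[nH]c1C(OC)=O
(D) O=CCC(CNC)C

[CX3](=O)[OX2H1] describes an sp2 carbon double-bonded to O and single-bonded to an -OH oxygen (a carboxylic acid).
(A) contains a carboxylic acid group (-C(=O)OH), which satisfies every atom and bond constraint.
(B) has a methyl-ester group (-C(=O)OCH3) but the singly-bonded O has no H (OX2H0, not OX2H1).
(C) has a methyl-ester group (-C(=O)OCH3) but the singly-bonded O has no H (OX2H0, not OX2H1).
(D) has an aldehyde (-CHO) but there is no singly-bonded oxygen on the carbonyl carbon.
So the answer is (A).

A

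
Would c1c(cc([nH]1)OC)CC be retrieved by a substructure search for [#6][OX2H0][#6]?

Yes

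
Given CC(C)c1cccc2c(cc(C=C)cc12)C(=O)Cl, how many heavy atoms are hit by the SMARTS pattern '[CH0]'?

The query [CH0] means: aliphatic carbon with no attached hydrogen.
Check the 18 heavy atoms by environment: 5× c (aromatic, H0) → no; 5× c (aromatic, H1) → no; 1× C (H0) → match; 1× O (H0) → no; 1× Cl (H0) → no; 2× C (H1) → no; 1× C (H2) → no; 2× C (H3) → no.
That gives 1 matching atom.

1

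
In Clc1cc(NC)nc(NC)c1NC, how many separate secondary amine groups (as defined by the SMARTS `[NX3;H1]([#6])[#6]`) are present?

3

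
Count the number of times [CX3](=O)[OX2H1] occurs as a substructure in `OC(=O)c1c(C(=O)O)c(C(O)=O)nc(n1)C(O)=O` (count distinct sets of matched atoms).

[CX3](=O)[OX2H1] is the SMARTS for a carboxylic acid: an sp2 carbon double-bonded to O and single-bonded to an -OH oxygen.
The molecule carries 4 separate instances of a carboxylic acid group (-C(=O)OH) meeting every constraint; each maps to a distinct set of atoms, giving 4 matches.

4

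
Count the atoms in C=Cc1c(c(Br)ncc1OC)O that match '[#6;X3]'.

7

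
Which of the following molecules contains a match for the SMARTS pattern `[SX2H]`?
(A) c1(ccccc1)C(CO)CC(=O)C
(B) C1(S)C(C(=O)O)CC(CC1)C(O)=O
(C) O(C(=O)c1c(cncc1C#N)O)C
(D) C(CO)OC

[SX2H] describes an aliphatic sulfur with two connections, one being H (a thiol).
(A) has a hydroxyl group (-OH) but it is an -OH, not an -SH.
(B) contains a thiol (-SH), which satisfies every atom and bond constraint.
(C) has a hydroxyl group (-OH) but it is an -OH, not an -SH.
(D) has a hydroxyl group (-OH) but it is an -OH, not an -SH.
So the answer is (B).

B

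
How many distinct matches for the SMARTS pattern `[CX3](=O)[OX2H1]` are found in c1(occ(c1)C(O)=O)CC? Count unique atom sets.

1

[CX3](=O)[OX2H1] is the SMARTS for a carboxylic acid: an sp2 carbon double-bonded to O and single-bonded to an -OH oxygen.
Exactly one fragment in the molecule meets all constraints, giving 1 match.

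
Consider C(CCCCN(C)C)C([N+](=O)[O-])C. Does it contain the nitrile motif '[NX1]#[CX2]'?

No

The pattern [NX1]#[CX2] describes a nitrogen triple-bonded to a two-connected carbon — a nitrile.
The closest candidate here is a nitro group (-[N+](=O)[O-]), but there is no C#N triple bond. No other fragment satisfies the full query, so there is no match.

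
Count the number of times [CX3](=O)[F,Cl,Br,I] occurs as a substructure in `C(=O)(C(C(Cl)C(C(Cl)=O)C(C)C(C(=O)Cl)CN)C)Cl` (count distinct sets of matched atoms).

[CX3](=O)[F,Cl,Br,I] is the SMARTS for an acyl halide: a carbonyl carbon bonded to a halogen.
The molecule carries 3 separate instances of an acyl chloride (-C(=O)Cl) meeting every constraint; each maps to a distinct set of atoms, giving 3 matches.

3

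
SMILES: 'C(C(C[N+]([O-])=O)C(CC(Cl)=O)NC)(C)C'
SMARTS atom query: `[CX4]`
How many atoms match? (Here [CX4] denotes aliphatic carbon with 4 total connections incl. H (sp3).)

The query [CX4] means: C with X4: aliphatic carbon with exactly 4 total connections (bonds + H).
Check the 15 heavy atoms by environment: 8× C (X4) → match; 1× N (X3) → no; 1× N (charge +1, X3) → no; 1× O (charge -1, X1) → no; 2× O (X1) → no; 1× C (X3) → no; 1× Cl (X1) → no.
That gives 8 matching atoms.

8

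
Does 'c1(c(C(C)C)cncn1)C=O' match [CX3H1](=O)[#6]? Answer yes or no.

The pattern [CX3H1](=O)[#6] describes an sp2 carbon with one H, double-bonded to O and single-bonded to carbon — an aldehyde.
The molecule carries an aldehyde (-CHO), whose atoms satisfy every constraint of the query, so the pattern matches.

Yes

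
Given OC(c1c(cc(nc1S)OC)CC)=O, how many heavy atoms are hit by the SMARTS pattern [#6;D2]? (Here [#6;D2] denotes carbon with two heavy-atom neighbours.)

The query [#6;D2] means: any carbon bonded to exactly two heavy atoms.
Check the 14 heavy atoms by environment: 1× n (aromatic, D2) → no; 4× c (aromatic, D3) → no; 1× c (aromatic, D2) → match; 1× S (D1) → no; 1× O (D2) → no; 2× C (D1) → no; 1× C (D3) → no; 2× O (D1) → no; 1× C (D2) → match.
Summing the matching environments: 1 + 1 = 2 matching atoms.

2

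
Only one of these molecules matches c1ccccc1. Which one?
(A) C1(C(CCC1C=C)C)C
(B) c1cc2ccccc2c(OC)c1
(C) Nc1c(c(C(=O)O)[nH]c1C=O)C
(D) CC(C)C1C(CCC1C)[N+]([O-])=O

B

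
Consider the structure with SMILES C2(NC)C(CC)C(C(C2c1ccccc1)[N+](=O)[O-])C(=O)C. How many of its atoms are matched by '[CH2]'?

The query [CH2] means: aliphatic carbon with exactly two hydrogens.
Check the 21 heavy atoms by environment: 5× C (H1) → no; 1× N (H1) → no; 3× C (H3) → no; 1× C (H2) → match; 1× C (H0) → no; 2× O (H0) → no; 1× c (aromatic, H0) → no; 5× c (aromatic, H1) → no; 1× N (charge +1, H0) → no; 1× O (charge -1, H0) → no.
That gives 1 matching atom.

1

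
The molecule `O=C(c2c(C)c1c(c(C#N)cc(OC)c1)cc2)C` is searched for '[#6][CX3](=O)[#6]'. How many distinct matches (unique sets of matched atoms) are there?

1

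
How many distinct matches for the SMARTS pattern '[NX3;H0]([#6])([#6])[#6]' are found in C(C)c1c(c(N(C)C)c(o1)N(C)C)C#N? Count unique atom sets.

2

[NX3;H0]([#6])([#6])[#6] is the SMARTS for a tertiary amine: a trivalent nitrogen with no H, bonded to three carbons.
The molecule carries 2 separate instances of a dimethylamino group (-N(CH3)2) meeting every constraint; each maps to a distinct set of atoms, giving 2 matches.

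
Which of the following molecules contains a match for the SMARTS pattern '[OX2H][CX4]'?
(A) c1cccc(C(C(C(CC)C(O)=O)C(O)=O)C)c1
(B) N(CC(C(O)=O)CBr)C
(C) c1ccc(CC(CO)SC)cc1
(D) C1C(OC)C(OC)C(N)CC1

C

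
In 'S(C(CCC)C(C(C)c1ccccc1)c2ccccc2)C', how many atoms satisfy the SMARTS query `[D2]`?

13

Check the 21 heavy atoms by environment: 3× C (D1) → no; 3× C (D3) → no; 2× C (D2) → match; 2× c (aromatic, D3) → no; 10× c (aromatic, D2) → match; 1× S (D2) → match.
Summing the matching environments: 2 + 10 + 1 = 13 matching atoms.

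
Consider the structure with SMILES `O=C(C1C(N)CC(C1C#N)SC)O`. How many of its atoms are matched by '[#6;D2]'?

The query [#6;D2] means: any carbon bonded to exactly two heavy atoms.
Check the 13 heavy atoms by environment: 2× C (D2) → match; 5× C (D3) → no; 2× O (D1) → no; 2× N (D1) → no; 1× S (D2) → no; 1× C (D1) → no.
That gives 2 matching atoms.

2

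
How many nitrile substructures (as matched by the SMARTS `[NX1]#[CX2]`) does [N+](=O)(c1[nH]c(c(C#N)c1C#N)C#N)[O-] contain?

3

[NX1]#[CX2] is the SMARTS for a nitrile: a nitrogen triple-bonded to a two-connected carbon.
The molecule carries 3 separate instances of a nitrile (-C#N) meeting every constraint; each maps to a distinct set of atoms, giving 3 matches.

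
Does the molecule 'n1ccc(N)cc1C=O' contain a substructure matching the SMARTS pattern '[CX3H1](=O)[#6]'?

Yes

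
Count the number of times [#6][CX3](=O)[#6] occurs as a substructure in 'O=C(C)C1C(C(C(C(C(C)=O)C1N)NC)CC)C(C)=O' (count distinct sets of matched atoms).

3

[#6][CX3](=O)[#6] is the SMARTS for a ketone: a carbonyl carbon (no H) flanked by two carbons.
The molecule carries 3 separate instances of an acetyl/ketone group (-C(=O)CH3) meeting every constraint; each maps to a distinct set of atoms, giving 3 matches.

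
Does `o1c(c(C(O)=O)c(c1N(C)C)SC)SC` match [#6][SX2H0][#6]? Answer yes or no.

Yes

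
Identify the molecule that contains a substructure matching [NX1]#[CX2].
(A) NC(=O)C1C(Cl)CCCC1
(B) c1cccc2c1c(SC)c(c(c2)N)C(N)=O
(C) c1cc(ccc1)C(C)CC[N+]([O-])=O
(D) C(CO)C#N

[NX1]#[CX2] describes a nitrogen triple-bonded to a two-connected carbon (a nitrile).
(A) has a primary amide (-C(=O)NH2) but the nitrogen is NX3, not NX1.
(B) has a primary amide (-C(=O)NH2) but the nitrogen is NX3, not NX1.
(C) has a nitro group (-[N+](=O)[O-]) but there is no C#N triple bond.
(D) contains a nitrile (-C#N), which satisfies every atom and bond constraint.
So the answer is (D).

D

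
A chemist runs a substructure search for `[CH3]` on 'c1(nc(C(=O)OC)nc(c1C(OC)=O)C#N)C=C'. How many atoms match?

Check the 18 heavy atoms by environment: 2× n (aromatic, H0) → no; 4× c (aromatic, H0) → no; 3× C (H0) → no; 1× N (H0) → no; 1× C (H1) → no; 1× C (H2) → no; 4× O (H0) → no; 2× C (H3) → match.
That gives 2 matching atoms.

2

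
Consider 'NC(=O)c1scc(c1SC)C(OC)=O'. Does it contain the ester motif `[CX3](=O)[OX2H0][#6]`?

Yes

The pattern [CX3](=O)[OX2H0][#6] describes a carbonyl carbon bonded to an oxygen that is itself bonded to carbon (no H on that O) — an ester.
The molecule carries a methyl-ester group (-C(=O)OCH3), whose atoms satisfy every constraint of the query, so the pattern matches.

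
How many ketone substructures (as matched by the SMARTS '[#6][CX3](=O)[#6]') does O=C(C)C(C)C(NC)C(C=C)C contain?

1

[#6][CX3](=O)[#6] is the SMARTS for a ketone: a carbonyl carbon (no H) flanked by two carbons.
Exactly one fragment in the molecule meets all constraints, giving 1 match.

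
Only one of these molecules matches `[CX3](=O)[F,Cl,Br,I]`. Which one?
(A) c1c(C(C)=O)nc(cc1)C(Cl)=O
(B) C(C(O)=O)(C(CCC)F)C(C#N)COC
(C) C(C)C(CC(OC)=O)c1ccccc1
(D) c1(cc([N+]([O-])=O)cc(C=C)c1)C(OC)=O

A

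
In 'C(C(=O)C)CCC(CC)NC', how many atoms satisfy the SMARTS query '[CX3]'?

1

Check the 11 heavy atoms by environment: 8× C (X4) → no; 1× N (X3) → no; 1× C (X3) → match; 1× O (X1) → no.
That gives 1 matching atom.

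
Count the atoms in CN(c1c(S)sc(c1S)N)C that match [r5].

Check the 11 heavy atoms by environment: 1× s (aromatic, in 5-ring) → match; 4× c (aromatic, in 5-ring) → match; 2× S (acyclic) → no; 2× N (acyclic) → no; 2× C (acyclic) → no.
Summing the matching environments: 1 + 4 = 5 matching atoms.

5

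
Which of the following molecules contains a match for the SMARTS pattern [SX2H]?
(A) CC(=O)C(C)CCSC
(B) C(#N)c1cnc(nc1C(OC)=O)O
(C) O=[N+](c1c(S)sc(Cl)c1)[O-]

C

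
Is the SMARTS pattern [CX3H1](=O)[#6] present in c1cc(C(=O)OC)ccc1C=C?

No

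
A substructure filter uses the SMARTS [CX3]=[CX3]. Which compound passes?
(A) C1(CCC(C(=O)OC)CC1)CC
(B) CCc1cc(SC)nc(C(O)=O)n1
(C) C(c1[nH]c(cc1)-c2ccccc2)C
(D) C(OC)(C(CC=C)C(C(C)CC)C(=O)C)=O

D

[CX3]=[CX3] describes a non-aromatic C=C double bond between two sp2 carbons (an alkene).
(A) has an ethyl group (-CH2CH3) but its C-C bond is a single bond between CX4 carbons, not CX3=CX3.
(B) has an ethyl group (-CH2CH3) but its C-C bond is a single bond between CX4 carbons, not CX3=CX3.
(C) has an ethyl group (-CH2CH3) but its C-C bond is a single bond between CX4 carbons, not CX3=CX3.
(D) contains a vinyl group (-CH=CH2), which satisfies every atom and bond constraint.
So the answer is (D).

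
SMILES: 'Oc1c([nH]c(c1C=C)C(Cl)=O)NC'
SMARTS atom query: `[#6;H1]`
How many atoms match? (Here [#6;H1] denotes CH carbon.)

1

The query [#6;H1] means: any carbon bearing exactly one hydrogen.
Check the 13 heavy atoms by environment: 1× n (aromatic, H1) → no; 4× c (aromatic, H0) → no; 1× C (H0) → no; 1× O (H0) → no; 1× Cl (H0) → no; 1× N (H1) → no; 1× C (H3) → no; 1× O (H1) → no; 1× C (H1) → match; 1× C (H2) → no.
That gives 1 matching atom.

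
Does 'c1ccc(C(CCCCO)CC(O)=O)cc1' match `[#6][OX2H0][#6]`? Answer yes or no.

No

The pattern [#6][OX2H0][#6] describes an aliphatic oxygen bridging two carbons with no H on the oxygen — an ether.
The closest candidate here is a hydroxyl group (-OH), but the oxygen has H1, not H0 bridging two carbons. No other fragment satisfies the full query, so there is no match.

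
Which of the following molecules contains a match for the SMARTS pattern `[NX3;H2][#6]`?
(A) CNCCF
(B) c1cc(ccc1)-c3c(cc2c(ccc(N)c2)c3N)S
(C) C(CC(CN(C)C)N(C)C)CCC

[NX3;H2][#6] describes a trivalent nitrogen with two H attached to carbon (a primary amine).
(A) has an N-methylamino group (-NHCH3) but the nitrogen bears two carbons and only one H (H1), not H2.
(B) contains a primary amino group (-NH2), which satisfies every atom and bond constraint.
(C) has a dimethylamino group (-N(CH3)2) but the nitrogen has H0, not H2.
So the answer is (B).

B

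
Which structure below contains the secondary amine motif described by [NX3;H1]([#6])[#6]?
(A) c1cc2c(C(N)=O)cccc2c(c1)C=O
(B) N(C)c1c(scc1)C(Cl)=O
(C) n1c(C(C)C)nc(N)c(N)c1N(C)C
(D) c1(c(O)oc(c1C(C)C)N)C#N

B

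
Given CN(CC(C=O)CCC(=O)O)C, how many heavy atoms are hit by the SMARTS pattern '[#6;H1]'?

2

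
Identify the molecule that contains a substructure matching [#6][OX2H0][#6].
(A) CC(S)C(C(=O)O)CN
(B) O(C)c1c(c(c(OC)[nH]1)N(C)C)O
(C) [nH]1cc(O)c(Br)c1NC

[#6][OX2H0][#6] describes an aliphatic oxygen bridging two carbons with no H on the oxygen (an ether).
(A) has a carboxylic acid group (-C(=O)OH) but the -OH oxygen has H1; the =O is OX1, not OX2.
(B) contains a methoxy ether (-OCH3), which satisfies every atom and bond constraint.
(C) has a hydroxyl group (-OH) but the oxygen has H1, not H0 bridging two carbons.
So the answer is (B).

B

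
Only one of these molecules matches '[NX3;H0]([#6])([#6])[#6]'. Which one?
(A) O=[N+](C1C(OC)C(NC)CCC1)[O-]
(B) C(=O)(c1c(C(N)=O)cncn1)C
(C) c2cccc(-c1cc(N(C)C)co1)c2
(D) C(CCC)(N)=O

C

[NX3;H0]([#6])([#6])[#6] describes a trivalent nitrogen with no H, bonded to three carbons (a tertiary amine).
(A) has an N-methylamino group (-NHCH3) but the nitrogen still has one H (H1), not H0.
(B) has a primary amide (-C(=O)NH2) but the amide nitrogen has H2 and only one carbon neighbour.
(C) contains a dimethylamino group (-N(CH3)2), which satisfies every atom and bond constraint.
(D) has a primary amide (-C(=O)NH2) but the amide nitrogen has H2 and only one carbon neighbour.
So the answer is (C).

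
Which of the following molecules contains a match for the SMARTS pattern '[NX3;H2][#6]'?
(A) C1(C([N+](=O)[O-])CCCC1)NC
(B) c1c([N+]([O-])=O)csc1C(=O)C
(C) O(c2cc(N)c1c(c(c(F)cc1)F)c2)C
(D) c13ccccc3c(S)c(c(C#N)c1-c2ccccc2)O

[NX3;H2][#6] describes a trivalent nitrogen with two H attached to carbon (a primary amine).
(A) has an N-methylamino group (-NHCH3) but the nitrogen bears two carbons and only one H (H1), not H2.
(B) has a nitro group (-[N+](=O)[O-]) but the nitrogen is [N+] with no H, not NX3H2.
(C) contains a primary amino group (-NH2), which satisfies every atom and bond constraint.
(D) has a nitrile (-C#N) but the nitrogen is NX1 (triple-bonded), not NX3 with two H.
So the answer is (C).

C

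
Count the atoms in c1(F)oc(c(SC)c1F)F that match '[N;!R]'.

0

The query [N;!R] means: aliphatic nitrogen not in a ring.
Check the 10 heavy atoms by environment: 1× o (aromatic, in 5-ring) → no; 4× c (aromatic, in 5-ring) → no; 3× F (acyclic) → no; 1× S (acyclic) → no; 1× C (acyclic) → no.
No environment satisfies the query, so 0 matching atoms.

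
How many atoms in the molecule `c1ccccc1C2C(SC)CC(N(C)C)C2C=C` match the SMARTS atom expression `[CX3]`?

The query [CX3] means: C with X3: aliphatic carbon with exactly 3 total connections.
Check the 18 heavy atoms by environment: 8× C (X4) → no; 2× C (X3) → match; 1× S (X2) → no; 6× c (aromatic, X3) → no; 1× N (X3) → no.
That gives 2 matching atoms.

2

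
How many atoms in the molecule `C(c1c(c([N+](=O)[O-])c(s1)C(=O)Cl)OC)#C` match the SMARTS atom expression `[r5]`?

5

Check the 15 heavy atoms by environment: 1× s (aromatic, in 5-ring) → match; 4× c (aromatic, in 5-ring) → match; 4× C (acyclic) → no; 3× O (acyclic) → no; 1× Cl (acyclic) → no; 1× N (charge +1, acyclic) → no; 1× O (charge -1, acyclic) → no.
Summing the matching environments: 1 + 4 = 5 matching atoms.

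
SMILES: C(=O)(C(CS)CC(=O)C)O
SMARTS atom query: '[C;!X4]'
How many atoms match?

2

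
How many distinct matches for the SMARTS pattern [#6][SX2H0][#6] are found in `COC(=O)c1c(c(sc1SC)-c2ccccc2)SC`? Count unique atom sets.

2

[#6][SX2H0][#6] is the SMARTS for a thioether: an aliphatic sulfur bridging two carbons with no H on the sulfur.
The molecule carries 2 separate instances of a methylthio ether (-SCH3) meeting every constraint; each maps to a distinct set of atoms, giving 2 matches.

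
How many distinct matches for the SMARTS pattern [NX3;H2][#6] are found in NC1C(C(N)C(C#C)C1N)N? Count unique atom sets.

[NX3;H2][#6] is the SMARTS for a primary amine: a trivalent nitrogen with two H attached to carbon.
The molecule carries 4 separate instances of a primary amino group (-NH2) meeting every constraint; each maps to a distinct set of atoms, giving 4 matches.

4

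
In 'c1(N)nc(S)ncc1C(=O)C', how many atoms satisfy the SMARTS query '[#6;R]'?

Check the 11 heavy atoms by environment: 2× n (aromatic, in 6-ring) → no; 4× c (aromatic, in 6-ring) → match; 1× S (acyclic) → no; 2× C (acyclic) → no; 1× O (acyclic) → no; 1× N (acyclic) → no.
That gives 4 matching atoms.

4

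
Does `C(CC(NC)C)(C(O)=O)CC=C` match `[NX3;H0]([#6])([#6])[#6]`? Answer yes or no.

The pattern [NX3;H0]([#6])([#6])[#6] describes a trivalent nitrogen with no H, bonded to three carbons — a tertiary amine.
The closest candidate here is an N-methylamino group (-NHCH3), but the nitrogen still has one H (H1), not H0. No other fragment satisfies the full query, so there is no match.

No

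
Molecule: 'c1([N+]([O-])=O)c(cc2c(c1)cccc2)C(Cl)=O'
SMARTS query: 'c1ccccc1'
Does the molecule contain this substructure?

Yes

The pattern c1ccccc1 describes six aromatic carbons in a ring — a benzene ring.
The required atom environment is present in the molecule, so the pattern matches.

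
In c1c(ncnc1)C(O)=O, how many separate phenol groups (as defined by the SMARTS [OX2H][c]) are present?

0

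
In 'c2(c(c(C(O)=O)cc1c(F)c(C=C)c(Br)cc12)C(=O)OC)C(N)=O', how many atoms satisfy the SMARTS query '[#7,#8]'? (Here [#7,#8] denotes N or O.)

Check the 24 heavy atoms by environment: 10× c (aromatic) → no; 6× C → no; 5× O → match; 1× N → match; 1× Br → no; 1× F → no.
Summing the matching environments: 5 + 1 = 6 matching atoms.

6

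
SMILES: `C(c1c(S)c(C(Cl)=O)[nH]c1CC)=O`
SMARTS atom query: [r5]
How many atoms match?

5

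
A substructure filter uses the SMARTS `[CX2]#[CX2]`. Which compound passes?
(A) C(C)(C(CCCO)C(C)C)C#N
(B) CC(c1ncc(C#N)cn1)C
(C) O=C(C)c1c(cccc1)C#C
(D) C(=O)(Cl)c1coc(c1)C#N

C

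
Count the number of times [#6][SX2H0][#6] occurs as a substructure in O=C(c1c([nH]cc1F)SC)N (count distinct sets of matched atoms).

1

[#6][SX2H0][#6] is the SMARTS for a thioether: an aliphatic sulfur bridging two carbons with no H on the sulfur.
Exactly one fragment in the molecule meets all constraints, giving 1 match.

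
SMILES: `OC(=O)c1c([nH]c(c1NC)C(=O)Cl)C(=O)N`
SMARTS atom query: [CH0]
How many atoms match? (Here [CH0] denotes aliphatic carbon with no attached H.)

3

The query [CH0] means: aliphatic carbon with no attached hydrogen.
Check the 16 heavy atoms by environment: 1× n (aromatic, H1) → no; 4× c (aromatic, H0) → no; 3× C (H0) → match; 3× O (H0) → no; 1× N (H2) → no; 1× N (H1) → no; 1× C (H3) → no; 1× Cl (H0) → no; 1× O (H1) → no.
That gives 3 matching atoms.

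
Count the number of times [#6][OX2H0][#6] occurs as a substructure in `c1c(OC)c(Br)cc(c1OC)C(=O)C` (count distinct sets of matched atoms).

[#6][OX2H0][#6] is the SMARTS for an ether: an aliphatic oxygen bridging two carbons with no H on the oxygen.
The molecule carries 2 separate instances of a methoxy ether (-OCH3) meeting every constraint; each maps to a distinct set of atoms, giving 2 matches.

2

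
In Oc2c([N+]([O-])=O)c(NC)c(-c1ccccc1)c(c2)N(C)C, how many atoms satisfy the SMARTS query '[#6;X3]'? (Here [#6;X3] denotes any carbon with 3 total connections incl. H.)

12

Check the 21 heavy atoms by environment: 12× c (aromatic, X3) → match; 2× N (X3) → no; 3× C (X4) → no; 1× O (X2) → no; 1× N (charge +1, X3) → no; 1× O (charge -1, X1) → no; 1× O (X1) → no.
That gives 12 matching atoms.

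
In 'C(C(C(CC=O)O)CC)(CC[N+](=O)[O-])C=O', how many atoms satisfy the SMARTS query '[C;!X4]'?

The query [C;!X4] means: aliphatic carbon that does not have four total connections.
Check the 16 heavy atoms by environment: 8× C (X4) → no; 2× C (X3) → match; 3× O (X1) → no; 1× O (X2) → no; 1× N (charge +1, X3) → no; 1× O (charge -1, X1) → no.
That gives 2 matching atoms.

2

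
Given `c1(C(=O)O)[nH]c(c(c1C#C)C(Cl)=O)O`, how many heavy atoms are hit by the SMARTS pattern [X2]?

4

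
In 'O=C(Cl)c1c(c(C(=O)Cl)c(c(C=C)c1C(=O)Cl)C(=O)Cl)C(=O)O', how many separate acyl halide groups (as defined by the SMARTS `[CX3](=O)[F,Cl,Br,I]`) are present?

4

[CX3](=O)[F,Cl,Br,I] is the SMARTS for an acyl halide: a carbonyl carbon bonded to a halogen.
The molecule carries 4 separate instances of an acyl chloride (-C(=O)Cl) meeting every constraint; each maps to a distinct set of atoms, giving 4 matches.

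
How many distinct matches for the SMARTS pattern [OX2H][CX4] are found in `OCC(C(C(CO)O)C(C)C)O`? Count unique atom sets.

[OX2H][CX4] is the SMARTS for an aliphatic alcohol: a hydroxyl oxygen bound to an sp3 (X4) carbon.
The molecule carries 4 separate instances of a hydroxyl group (-OH) meeting every constraint; each maps to a distinct set of atoms, giving 4 matches.

4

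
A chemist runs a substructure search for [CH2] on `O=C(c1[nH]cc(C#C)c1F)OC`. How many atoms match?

0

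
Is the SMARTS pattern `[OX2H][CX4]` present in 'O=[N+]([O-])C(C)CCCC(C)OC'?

No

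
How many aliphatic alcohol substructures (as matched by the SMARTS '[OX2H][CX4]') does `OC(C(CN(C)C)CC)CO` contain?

2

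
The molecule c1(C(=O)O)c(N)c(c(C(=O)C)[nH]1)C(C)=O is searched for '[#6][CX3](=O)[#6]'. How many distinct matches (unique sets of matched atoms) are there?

[#6][CX3](=O)[#6] is the SMARTS for a ketone: a carbonyl carbon (no H) flanked by two carbons.
The molecule carries 2 separate instances of an acetyl/ketone group (-C(=O)CH3) meeting every constraint; each maps to a distinct set of atoms, giving 2 matches.

2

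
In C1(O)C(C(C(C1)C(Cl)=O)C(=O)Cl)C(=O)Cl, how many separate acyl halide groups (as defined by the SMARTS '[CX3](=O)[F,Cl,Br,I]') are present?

3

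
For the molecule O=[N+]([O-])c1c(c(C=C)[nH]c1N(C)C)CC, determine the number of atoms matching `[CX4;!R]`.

4

Check the 15 heavy atoms by environment: 1× n (aromatic, X3, in 5-ring) → no; 4× c (aromatic, X3, in 5-ring) → no; 1× N (X3, acyclic) → no; 4× C (X4, acyclic) → match; 1× N (charge +1, X3, acyclic) → no; 1× O (charge -1, X1, acyclic) → no; 1× O (X1, acyclic) → no; 2× C (X3, acyclic) → no.
That gives 4 matching atoms.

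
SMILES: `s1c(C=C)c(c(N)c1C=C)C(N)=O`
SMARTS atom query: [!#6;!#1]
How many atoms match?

4

The query [!#6;!#1] means: not carbon and not hydrogen — any heteroatom.
Check the 13 heavy atoms by environment: 1× s (aromatic) → match; 4× c (aromatic) → no; 2× N → match; 5× C → no; 1× O → match.
Summing the matching environments: 1 + 2 + 1 = 4 matching atoms.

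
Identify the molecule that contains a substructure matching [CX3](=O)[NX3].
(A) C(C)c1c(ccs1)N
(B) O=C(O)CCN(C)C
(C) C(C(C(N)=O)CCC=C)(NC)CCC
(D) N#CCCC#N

[CX3](=O)[NX3] describes a carbonyl carbon bonded to a trivalent nitrogen (an amide).
(A) has a primary amino group (-NH2) but the -NH2 is not attached to a carbonyl carbon.
(B) has a carboxylic acid group (-C(=O)OH) but the carbonyl is bonded to O, not to an NX3 nitrogen.
(C) contains a primary amide (-C(=O)NH2), which satisfies every atom and bond constraint.
(D) has a nitrile (-C#N) but the nitrile N is NX1 (triple-bonded), not NX3.
So the answer is (C).

C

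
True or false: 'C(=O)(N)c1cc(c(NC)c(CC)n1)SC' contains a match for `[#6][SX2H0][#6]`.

True

The pattern [#6][SX2H0][#6] describes an aliphatic sulfur bridging two carbons with no H on the sulfur — a thioether.
The molecule carries a methylthio ether (-SCH3), whose atoms satisfy every constraint of the query, so the pattern matches.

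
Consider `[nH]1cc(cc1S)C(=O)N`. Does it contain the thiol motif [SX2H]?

Yes

The pattern [SX2H] describes an aliphatic sulfur with two connections, one being H — a thiol.
The molecule carries a thiol (-SH), whose atoms satisfy every constraint of the query, so the pattern matches.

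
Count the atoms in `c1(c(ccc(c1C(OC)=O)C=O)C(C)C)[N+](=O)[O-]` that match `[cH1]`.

The query [cH1] means: aromatic carbon bearing exactly one hydrogen.
Check the 18 heavy atoms by environment: 2× c (aromatic, H1) → match; 4× c (aromatic, H0) → no; 2× C (H1) → no; 4× O (H0) → no; 1× C (H0) → no; 3× C (H3) → no; 1× N (charge +1, H0) → no; 1× O (charge -1, H0) → no.
That gives 2 matching atoms.

2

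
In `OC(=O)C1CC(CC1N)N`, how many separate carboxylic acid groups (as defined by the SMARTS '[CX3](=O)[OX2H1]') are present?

1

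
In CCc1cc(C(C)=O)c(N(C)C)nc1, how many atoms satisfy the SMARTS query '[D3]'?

5

The query [D3] means: atom with exactly three heavy-atom neighbours.
Check the 14 heavy atoms by environment: 1× n (aromatic, D2) → no; 3× c (aromatic, D3) → match; 2× c (aromatic, D2) → no; 1× N (D3) → match; 4× C (D1) → no; 1× C (D2) → no; 1× C (D3) → match; 1× O (D1) → no.
Summing the matching environments: 3 + 1 + 1 = 5 matching atoms.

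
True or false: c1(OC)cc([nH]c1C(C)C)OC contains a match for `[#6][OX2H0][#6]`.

The pattern [#6][OX2H0][#6] describes an aliphatic oxygen bridging two carbons with no H on the oxygen — an ether.
The molecule carries a methoxy ether (-OCH3), whose atoms satisfy every constraint of the query, so the pattern matches.

True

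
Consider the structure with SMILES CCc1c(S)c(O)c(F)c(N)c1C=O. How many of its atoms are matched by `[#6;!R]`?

The query [#6;!R] means: carbon not in any ring.
Check the 14 heavy atoms by environment: 6× c (aromatic, in 6-ring) → no; 1× F (acyclic) → no; 1× N (acyclic) → no; 2× O (acyclic) → no; 1× S (acyclic) → no; 3× C (acyclic) → match.
That gives 3 matching atoms.

3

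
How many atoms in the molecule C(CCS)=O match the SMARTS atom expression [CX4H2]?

The query [CX4H2] means: sp3 carbon (X4) with exactly two hydrogens.
Check the 5 heavy atoms by environment: 2× C (H2, X4) → match; 1× C (H1, X3) → no; 1× O (H0, X1) → no; 1× S (H1, X2) → no.
That gives 2 matching atoms.

2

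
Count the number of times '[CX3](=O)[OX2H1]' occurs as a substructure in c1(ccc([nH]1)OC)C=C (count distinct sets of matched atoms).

0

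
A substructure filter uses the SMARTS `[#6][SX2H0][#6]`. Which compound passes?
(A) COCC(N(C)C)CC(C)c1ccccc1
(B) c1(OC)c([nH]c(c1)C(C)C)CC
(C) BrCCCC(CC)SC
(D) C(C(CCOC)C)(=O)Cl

C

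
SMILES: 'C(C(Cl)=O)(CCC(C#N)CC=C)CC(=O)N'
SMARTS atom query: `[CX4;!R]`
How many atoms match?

The query [CX4;!R] means: aliphatic carbon with four total connections, not in a ring.
Check the 16 heavy atoms by environment: 6× C (X4, acyclic) → match; 1× C (X2, acyclic) → no; 1× N (X1, acyclic) → no; 4× C (X3, acyclic) → no; 2× O (X1, acyclic) → no; 1× N (X3, acyclic) → no; 1× Cl (X1, acyclic) → no.
That gives 6 matching atoms.

6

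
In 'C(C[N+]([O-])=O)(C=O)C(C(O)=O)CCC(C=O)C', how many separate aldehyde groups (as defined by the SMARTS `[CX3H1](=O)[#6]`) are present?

[CX3H1](=O)[#6] is the SMARTS for an aldehyde: an sp2 carbon with one H, double-bonded to O and single-bonded to carbon.
The molecule carries 2 separate instances of an aldehyde (-CHO) meeting every constraint; each maps to a distinct set of atoms, giving 2 matches.

2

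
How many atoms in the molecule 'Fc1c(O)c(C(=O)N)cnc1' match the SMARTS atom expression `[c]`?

5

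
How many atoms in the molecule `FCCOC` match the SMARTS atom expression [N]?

0

Check the 5 heavy atoms by environment: 3× C → no; 1× O → no; 1× F → no.
No environment satisfies the query, so 0 matching atoms.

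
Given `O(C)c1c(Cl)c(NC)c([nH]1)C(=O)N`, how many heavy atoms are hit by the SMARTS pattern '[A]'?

The query [A] means: A matches any aliphatic (non-aromatic) heavy atom.
Check the 13 heavy atoms by environment: 1× n (aromatic) → no; 4× c (aromatic) → no; 3× C → match; 2× O → match; 2× N → match; 1× Cl → match.
Summing the matching environments: 3 + 2 + 2 + 1 = 8 matching atoms.

8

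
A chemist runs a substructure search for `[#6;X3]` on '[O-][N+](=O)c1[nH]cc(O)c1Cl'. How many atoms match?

4

The query [#6;X3] means: any carbon (aromatic or not) with three total connections.
Check the 10 heavy atoms by environment: 1× n (aromatic, X3) → no; 4× c (aromatic, X3) → match; 1× Cl (X1) → no; 1× N (charge +1, X3) → no; 1× O (charge -1, X1) → no; 1× O (X1) → no; 1× O (X2) → no.
That gives 4 matching atoms.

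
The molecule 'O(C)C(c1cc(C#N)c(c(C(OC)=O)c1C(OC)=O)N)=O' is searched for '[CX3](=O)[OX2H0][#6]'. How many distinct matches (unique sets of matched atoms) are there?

[CX3](=O)[OX2H0][#6] is the SMARTS for an ester: a carbonyl carbon bonded to an oxygen that is itself bonded to carbon (no H on that O).
The molecule carries 3 separate instances of a methyl-ester group (-C(=O)OCH3) meeting every constraint; each maps to a distinct set of atoms, giving 3 matches.

3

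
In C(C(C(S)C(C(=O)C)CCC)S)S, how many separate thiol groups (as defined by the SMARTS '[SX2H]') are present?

3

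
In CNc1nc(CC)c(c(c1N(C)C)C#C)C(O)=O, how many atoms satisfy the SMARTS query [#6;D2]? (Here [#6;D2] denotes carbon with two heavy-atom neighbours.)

2

Check the 18 heavy atoms by environment: 1× n (aromatic, D2) → no; 5× c (aromatic, D3) → no; 2× C (D2) → match; 5× C (D1) → no; 1× N (D2) → no; 1× N (D3) → no; 1× C (D3) → no; 2× O (D1) → no.
That gives 2 matching atoms.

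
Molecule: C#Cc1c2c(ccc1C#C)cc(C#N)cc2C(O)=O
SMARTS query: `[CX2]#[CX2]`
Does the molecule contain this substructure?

The pattern [CX2]#[CX2] describes a carbon-carbon triple bond — an alkyne.
The molecule carries an ethynyl group (-C#CH), whose atoms satisfy every constraint of the query, so the pattern matches.

Yes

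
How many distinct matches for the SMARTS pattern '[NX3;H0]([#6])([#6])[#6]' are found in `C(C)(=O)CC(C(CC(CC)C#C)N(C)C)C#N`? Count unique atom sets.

[NX3;H0]([#6])([#6])[#6] is the SMARTS for a tertiary amine: a trivalent nitrogen with no H, bonded to three carbons.
Exactly one fragment in the molecule meets all constraints, giving 1 match.

1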